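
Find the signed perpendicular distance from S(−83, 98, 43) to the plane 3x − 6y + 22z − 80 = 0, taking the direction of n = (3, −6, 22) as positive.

n·S − 80 = 29.
|n| = 23, so the signed distance is 29/23.

29/23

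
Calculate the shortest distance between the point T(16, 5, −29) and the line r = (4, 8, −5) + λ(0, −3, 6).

18

Direction vector d = (0, −3, 6).
AP = (12, −3, −24); AP·d = -135, |AP|² = 729, |d|² = 45.
distance² = |AP|² − (AP·d)²/|d|² = 729 − 18225/45 = 324, so the distance is 18.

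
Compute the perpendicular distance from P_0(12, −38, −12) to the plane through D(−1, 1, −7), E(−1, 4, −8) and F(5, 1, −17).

11/√35

DE = (0, 3, −1) and DF = (6, 0, −10), so a normal is n = DE × DF = (−30, −6, −18).
d = |(-30)·12 + (-6)·(-38) + (-18)·(-12) − 150| / √(900 + 36 + 324) = |-66| / (6√35) = 11/√35.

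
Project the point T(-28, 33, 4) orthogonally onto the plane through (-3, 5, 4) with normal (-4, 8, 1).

n = (-4, 8, 1), |n|² = 81, and n·T − 56 = 324.
t = 324/81 = 4, so the foot is T − t·n = (-28, 33, 4) − 4·(-4, 8, 1) = (-12, 1, 0).

(-12, 1, 0)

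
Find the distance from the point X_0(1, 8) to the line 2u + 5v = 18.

24√29/29

The normal to the line is n = (2, 5) with |n| = √29.
|n·X_0 − 18| = |42 − 18| = 24, so the distance is 24/√29.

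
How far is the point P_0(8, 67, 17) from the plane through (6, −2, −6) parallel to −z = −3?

23

Parallel planes share the normal n = (0, 0, −1); since (6, −2, −6) lies on the plane, its equation is −z = 6.
n = (0, 0, −1); n·P − 6 = -23; |n| = 1; distance = 23/1 = 23.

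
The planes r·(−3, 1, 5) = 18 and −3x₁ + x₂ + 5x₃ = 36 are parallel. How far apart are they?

Both planes have normal n = (−3, 1, 5), |n| = √35. Any point on the first plane is at distance |36 − 18|/|n| = 18/√35 from the second.

18/√35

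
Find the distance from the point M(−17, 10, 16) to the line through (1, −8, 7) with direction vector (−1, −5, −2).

3√51

Direction vector d = (−1, −5, −2).
AP = (−18, 18, 9); AP·d = -90, |AP|² = 729, |d|² = 30.
distance² = |AP|² − (AP·d)²/|d|² = 729 − 8100/30 = 459, so the distance is 3√51.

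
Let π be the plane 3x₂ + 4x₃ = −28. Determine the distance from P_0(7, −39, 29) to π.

n = (0, 3, 4); n·P − (-28) = 27; |n| = 5; distance = 27/5.

27/5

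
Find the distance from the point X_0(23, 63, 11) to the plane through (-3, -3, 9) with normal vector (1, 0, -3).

The plane has equation n·(r − (-3, -3, 9)) = 0, i.e. n·r = -30.
Then n·(23, 63, 11) - (-30) = 20.
|n| = √(1 + 0 + 9) = √10, so the distance is |20|/√10 = 2√10.

2√10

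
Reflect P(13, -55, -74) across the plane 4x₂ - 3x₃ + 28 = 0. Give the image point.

With n = (0, 4, -3), the signed offset is (n·P − (-28))/|n|² = 30/25 = 6/5.
P' = P − 2t·n = (13, -55, -74) − (12/5)·(0, 4, -3) = (13, -323/5, -334/5).

(13, -323/5, -334/5)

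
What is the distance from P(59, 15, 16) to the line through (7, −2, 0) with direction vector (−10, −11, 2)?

Direction vector d = (−10, −11, 2).
AP = (52, 17, 16), and AP × d = (210, −264, −402).
|AP × d|² = 275400 and |d|² = 225, so the distance is √(275400/225) = √1224 = 6√34.

6√34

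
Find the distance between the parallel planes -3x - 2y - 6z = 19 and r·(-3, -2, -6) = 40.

With common normal n = (-3, -2, -6) (|n| = 7), the distance is |19 − 40|/|n| = 21/7 = 3.

3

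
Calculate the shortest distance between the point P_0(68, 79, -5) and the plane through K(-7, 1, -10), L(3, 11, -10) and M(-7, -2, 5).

KL = (10, 10, 0) and KM = (0, -3, 15), so a normal is n = KL × KM = (150, -150, -30).
Then n·(68, 79, -5) - (-900) = -600.
|n| = √(22500 + 22500 + 900) = 30√51, so the distance is |-600|/(30√51) = 20√51/51.

20√51/51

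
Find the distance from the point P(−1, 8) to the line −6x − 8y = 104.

81/5

d = |(-6)·(-1) + (-8)·8 − 104| / √(36 + 64) = |-162|/10 = 81/5.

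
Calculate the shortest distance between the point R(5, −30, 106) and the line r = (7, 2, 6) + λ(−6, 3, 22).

Direction vector d = (−6, 3, 22).
AP = (−2, −32, 100), and AP × d = (−1004, −556, −198).
|AP × d|² = 1356356 and |d|² = 529, so the distance is √(1356356/529) = √2564 = 2√641.

2√641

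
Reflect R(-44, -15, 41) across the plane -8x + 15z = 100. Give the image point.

(4, -15, -49)

With n = (-8, 0, 15), the signed offset is (n·R − 100)/|n|² = 867/289 = 3.
R' = R − 2t·n = (-44, -15, 41) − 6·(-8, 0, 15) = (4, -15, -49).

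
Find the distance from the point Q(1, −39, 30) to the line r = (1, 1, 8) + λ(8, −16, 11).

Direction vector d = (8, −16, 11).
AP = (0, −40, 22), and AP × d = (−88, 176, 320).
|AP × d|² = 141120 and |d|² = 441, so the distance is √(141120/441) = √320 = 8√5.

8√5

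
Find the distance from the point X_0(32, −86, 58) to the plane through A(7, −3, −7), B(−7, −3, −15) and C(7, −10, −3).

23/9

AB = (−14, 0, −8) and AC = (0, −7, 4), so a normal is n = AB × AC = (−56, 56, 98).
Then n·(32, −86, 58) − (−1246) = 322.
|n| = √(3136 + 3136 + 9604) = 126, so the distance is |322|/126 = 23/9.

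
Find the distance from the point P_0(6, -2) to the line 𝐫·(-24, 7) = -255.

The normal to the line is n = (-24, 7) with |n| = 25.
|n·P_0 − (-255)| = |-158 − (-255)| = 97, so the distance is 97/25.

97/25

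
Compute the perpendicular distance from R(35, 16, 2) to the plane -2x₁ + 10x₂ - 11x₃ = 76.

8/15

Normal vector n = (-2, 10, -11), and n·(35, 16, 2) - 76 = -8.
|n| = √(4 + 100 + 121) = 15, so the distance is |-8|/15 = 8/15.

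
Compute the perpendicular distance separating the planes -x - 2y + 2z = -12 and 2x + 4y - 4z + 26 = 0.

25/3

Divide the second equation by -2 to match normals: -x - 2y + 2z = 13.
Both planes have normal n = (-1, -2, 2), |n| = 3. Any point on the first plane is at distance |13 − (-12)|/|n| = 25/3 from the second.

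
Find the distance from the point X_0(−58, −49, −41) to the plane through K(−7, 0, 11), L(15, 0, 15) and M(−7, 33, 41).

KL = (22, 0, 4) and KM = (0, 33, 30), so a normal is n = KL × KM = (−132, −660, 726).
Then n·(−58, −49, −41) − 8910 = 1320.
|n| = √(17424 + 435600 + 527076) = 990, so the distance is |1320|/990 = 4/3.

4/3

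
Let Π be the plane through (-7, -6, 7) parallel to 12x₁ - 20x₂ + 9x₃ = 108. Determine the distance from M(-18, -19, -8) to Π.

7/25

Parallel planes share the normal n = (12, -20, 9); since (-7, -6, 7) lies on the plane, its equation is 12x₁ - 20x₂ + 9x₃ = 99.
Then n·(-18, -19, -8) - 99 = -7.
|n| = √(144 + 400 + 81) = 25, so the distance is |-7|/25 = 7/25.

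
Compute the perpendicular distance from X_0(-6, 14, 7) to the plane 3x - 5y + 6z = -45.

Normal vector n = (3, -5, 6), and n·(-6, 14, 7) - (-45) = -1.
|n| = √(9 + 25 + 36) = √70, so the distance is |-1|/√70 = √70/70.

1/√70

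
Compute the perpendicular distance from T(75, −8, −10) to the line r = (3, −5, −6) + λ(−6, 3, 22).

6√130

Direction vector d = (−6, 3, 22).
AP = (72, −3, −4); AP·d = -529, |AP|² = 5209, |d|² = 529.
distance² = |AP|² − (AP·d)²/|d|² = 5209 − 279841/529 = 4680, so the distance is 6√130.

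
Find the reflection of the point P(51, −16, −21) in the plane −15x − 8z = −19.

n = (−15, 0, −8), |n|² = 289, n·P − (-19) = -578, so t = -578/289 = -2.
Foot F = P − (-2)·n = (21, −16, −37); the reflection is 2F − P = (−9, −16, −53).

(-9, -16, -53)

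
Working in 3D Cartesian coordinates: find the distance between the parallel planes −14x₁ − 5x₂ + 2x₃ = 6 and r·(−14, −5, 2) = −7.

13/15

With common normal n = (−14, −5, 2) (|n| = 15), the distance is |6 − (-7)|/|n| = 13/15.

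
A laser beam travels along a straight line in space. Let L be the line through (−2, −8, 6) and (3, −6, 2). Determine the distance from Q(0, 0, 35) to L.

27

A direction vector is d = (5, 2, −4).
AP = (2, 8, 29); AP·d = -90, |AP|² = 909, |d|² = 45.
distance² = |AP|² − (AP·d)²/|d|² = 909 − 8100/45 = 729, so the distance is 27.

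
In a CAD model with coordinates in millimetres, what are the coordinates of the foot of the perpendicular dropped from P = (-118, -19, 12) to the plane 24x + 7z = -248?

(-22, -19, 40)

The perpendicular from P has direction n = (24, 0, 7): r = (-118, -19, 12) + λ(24, 0, 7).
Substitute into the plane: n·(P + λn) = -248 gives -2748 + 625λ = -248, so λ = 4.
Foot = (-118, -19, 12) + 4·(24, 0, 7) = (-22, -19, 40).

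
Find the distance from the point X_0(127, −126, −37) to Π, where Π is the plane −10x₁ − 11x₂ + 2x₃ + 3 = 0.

3

n = (−10, −11, 2); n·P − (-3) = 45; |n| = 15; distance = 45/15 = 3.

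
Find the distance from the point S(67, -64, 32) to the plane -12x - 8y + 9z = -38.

Normal vector n = (-12, -8, 9), and n·(67, -64, 32) - (-38) = 34.
|n| = √(144 + 64 + 81) = 17, so the distance is |34|/17 = 2.

2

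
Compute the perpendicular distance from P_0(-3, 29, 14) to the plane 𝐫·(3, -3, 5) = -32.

n = (3, -3, 5); n·P − (-32) = 6; |n| = √43; distance = 6/√43 = 6√43/43.

6/√43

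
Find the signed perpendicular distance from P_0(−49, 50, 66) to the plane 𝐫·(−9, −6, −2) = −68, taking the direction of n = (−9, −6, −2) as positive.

n·P_0 − (-68) = 77.
|n| = 11, so the signed distance is 77/11 = 7.

7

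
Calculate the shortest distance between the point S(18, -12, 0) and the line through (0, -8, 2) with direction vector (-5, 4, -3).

Direction vector d = (-5, 4, -3).
AP = (18, -4, -2), and AP × d = (20, 64, 52).
|AP × d|² = 7200 and |d|² = 50, so the distance is √(7200/50) = √144 = 12.

12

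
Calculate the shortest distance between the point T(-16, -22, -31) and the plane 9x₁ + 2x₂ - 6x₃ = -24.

n = (9, 2, -6); n·P − (-24) = 22; |n| = 11; distance = 22/11 = 2.

2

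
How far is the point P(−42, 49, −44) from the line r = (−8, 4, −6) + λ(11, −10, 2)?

Direction vector d = (11, −10, 2).
AP = (−34, 45, −38), and AP × d = (−290, −350, −155).
|AP × d|² = 230625 and |d|² = 225, so the distance is √(230625/225) = √1025 = 5√41.

5√41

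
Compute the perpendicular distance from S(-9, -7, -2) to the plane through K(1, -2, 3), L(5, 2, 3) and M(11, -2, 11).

KL = (4, 4, 0) and KM = (10, 0, 8), so a normal is n = KL × KM = (32, -32, -40).
Then n·(-9, -7, -2) - (-24) = 40.
|n| = √(1024 + 1024 + 1600) = 8√57, so the distance is |40|/(8√57) = 5√57/57.

5√57/57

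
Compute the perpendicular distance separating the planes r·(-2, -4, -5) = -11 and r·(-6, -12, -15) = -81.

16√5/15

Divide the second equation by 3 to match normals: -2x - 4y - 5z = -27.
With common normal n = (-2, -4, -5) (|n| = 3√5), the distance is |(-11) − (-27)|/|n| = 16/(3√5).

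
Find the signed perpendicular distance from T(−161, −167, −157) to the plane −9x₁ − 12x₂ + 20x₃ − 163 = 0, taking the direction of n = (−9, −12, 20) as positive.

6

n·T − 163 = 150.
|n| = 25, so the signed distance is 150/25 = 6.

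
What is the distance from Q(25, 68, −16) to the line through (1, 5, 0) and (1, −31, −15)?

3√233

A direction vector is d = (0, −36, −15).
AP = (24, 63, −16); AP·d = -2028, |AP|² = 4801, |d|² = 1521.
distance² = |AP|² − (AP·d)²/|d|² = 4801 − 4112784/1521 = 2097, so the distance is 3√233.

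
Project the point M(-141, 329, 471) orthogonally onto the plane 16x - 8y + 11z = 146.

(-439/3, 995/3, 1402/3)

n = (16, -8, 11), |n|² = 441, and n·M − 146 = 147.
t = 147/441 = 1/3, so the foot is M − t·n = (-141, 329, 471) − (1/3)·(16, -8, 11) = (-439/3, 995/3, 1402/3).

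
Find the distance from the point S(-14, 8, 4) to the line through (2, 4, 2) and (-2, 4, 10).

14

A direction vector is d = (-4, 0, 8).
AP = (-16, 4, 2); AP·d = 80, |AP|² = 276, |d|² = 80.
distance² = |AP|² − (AP·d)²/|d|² = 276 − 6400/80 = 196, so the distance is 14.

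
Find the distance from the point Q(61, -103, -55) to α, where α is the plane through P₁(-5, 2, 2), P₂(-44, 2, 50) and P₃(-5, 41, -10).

5

P₁P₂ = (-39, 0, 48) and P₁P₃ = (0, 39, -12), so a normal is n = P₁P₂ × P₁P₃ = (-1872, -468, -1521).
Then n·(61, -103, -55) - 5382 = 12285.
|n| = √(3504384 + 219024 + 2313441) = 2457, so the distance is |12285|/2457 = 5.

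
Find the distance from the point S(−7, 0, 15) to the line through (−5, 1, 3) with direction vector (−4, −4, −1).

√149

Direction vector d = (−4, −4, −1).
AP = (−2, −1, 12); AP·d = 0, |AP|² = 149, |d|² = 33.
distance² = |AP|² − (AP·d)²/|d|² = 149 − 0/33 = 149, so the distance is √149.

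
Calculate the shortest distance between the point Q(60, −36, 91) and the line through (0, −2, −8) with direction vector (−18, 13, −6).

Direction vector d = (−18, 13, −6).
AP = (60, −34, 99); AP·d = -2116, |AP|² = 14557, |d|² = 529.
distance² = |AP|² − (AP·d)²/|d|² = 14557 − 4477456/529 = 6093, so the distance is 3√677.

3√677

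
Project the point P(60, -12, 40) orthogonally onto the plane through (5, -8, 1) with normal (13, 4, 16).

n = (13, 4, 16), |n|² = 441, and n·P − 49 = 1323.
t = 1323/441 = 3, so the foot is P − t·n = (60, -12, 40) − 3·(13, 4, 16) = (21, -24, -8).

(21, -24, -8)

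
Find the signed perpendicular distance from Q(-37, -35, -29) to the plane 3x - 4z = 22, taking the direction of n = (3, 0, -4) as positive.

n·Q − 22 = -17.
|n| = 5, so the signed distance is -17/5.

-17/5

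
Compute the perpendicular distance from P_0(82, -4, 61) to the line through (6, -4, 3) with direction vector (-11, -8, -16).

Direction vector d = (-11, -8, -16).
AP = (76, 0, 58), and AP × d = (464, 578, -608).
|AP × d|² = 919044 and |d|² = 441, so the distance is √(919044/441) = √2084 = 2√521.

2√521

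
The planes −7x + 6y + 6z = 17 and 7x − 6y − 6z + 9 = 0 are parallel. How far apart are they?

8/11

Divide the second equation by -1 to match normals: −7x + 6y + 6z = 9.
Both planes have normal n = (−7, 6, 6), |n| = 11. Any point on the first plane is at distance |9 − 17|/|n| = 8/11 from the second.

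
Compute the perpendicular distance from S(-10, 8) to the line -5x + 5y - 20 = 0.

7√2

The normal to the line is n = (-5, 5) with |n| = 5√2.
|n·S − 20| = |90 − 20| = 70, so the distance is 70/(5√2) = 7√2.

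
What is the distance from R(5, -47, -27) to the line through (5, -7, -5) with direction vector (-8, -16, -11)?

Direction vector d = (-8, -16, -11).
AP = (0, -40, -22); AP·d = 882, |AP|² = 2084, |d|² = 441.
distance² = |AP|² − (AP·d)²/|d|² = 2084 − 777924/441 = 320, so the distance is 8√5.

8√5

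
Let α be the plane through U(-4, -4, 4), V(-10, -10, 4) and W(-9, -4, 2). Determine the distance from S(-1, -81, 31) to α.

25/√33

UV = (-6, -6, 0) and UW = (-5, 0, -2), so a normal is n = UV × UW = (12, -12, -30).
d = |12·(-1) + (-12)·(-81) + (-30)·31 − (-120)| / √(144 + 144 + 900) = |150| / (6√33) = 25√33/33.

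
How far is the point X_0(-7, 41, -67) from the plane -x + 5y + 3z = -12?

23/√35

n = (-1, 5, 3); n·P − (-12) = 23; |n| = √35; distance = 23/√35 = 23√35/35.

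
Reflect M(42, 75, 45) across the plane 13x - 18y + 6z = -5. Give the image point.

n = (13, -18, 6), |n|² = 529, n·M − (-5) = -529, so t = -529/529 = -1.
Foot F = M − (-1)·n = (55, 57, 51); the reflection is 2F − M = (68, 39, 57).

(68, 39, 57)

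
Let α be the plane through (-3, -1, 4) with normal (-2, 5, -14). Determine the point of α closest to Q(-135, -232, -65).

(-403/3, -701/3, -181/3)

n = (-2, 5, -14), |n|² = 225, and n·Q − (-55) = 75.
t = 75/225 = 1/3, so the foot is Q − t·n = (-135, -232, -65) − (1/3)·(-2, 5, -14) = (-403/3, -701/3, -181/3).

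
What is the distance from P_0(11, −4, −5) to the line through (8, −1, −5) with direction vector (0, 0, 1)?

3√2

Direction vector d = (0, 0, 1).
AP = (3, −3, 0), and AP × d = (−3, −3, 0).
|AP × d|² = 18 and |d|² = 1, so the distance is √18 = 3√2.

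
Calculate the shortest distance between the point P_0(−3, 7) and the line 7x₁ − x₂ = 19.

47/(5√2)

d = |7·(-3) + (-1)·7 − 19| / √(49 + 1) = |-47|/(5√2) = 47√2/10.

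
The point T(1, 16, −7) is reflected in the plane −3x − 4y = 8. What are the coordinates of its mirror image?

With n = (−3, −4, 0), the signed offset is (n·T − 8)/|n|² = -75/25 = -3.
T' = T − 2t·n = (1, 16, −7) − (-6)·(−3, −4, 0) = (−17, −8, −7).

(-17, -8, -7)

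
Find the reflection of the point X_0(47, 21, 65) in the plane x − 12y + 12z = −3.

(43, 69, 17)

n = (1, −12, 12), |n|² = 289, n·X_0 − (-3) = 578, so t = 578/289 = 2.
Foot F = X_0 − 2·n = (45, 45, 41); the reflection is 2F − X_0 = (43, 69, 17).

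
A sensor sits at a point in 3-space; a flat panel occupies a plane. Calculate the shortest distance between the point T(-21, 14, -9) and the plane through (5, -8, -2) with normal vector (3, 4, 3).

The plane has equation n·(r − (5, -8, -2)) = 0, i.e. n·r = -23.
n = (3, 4, 3); n·P − (-23) = -11; |n| = √34; distance = 11/√34.

11/√34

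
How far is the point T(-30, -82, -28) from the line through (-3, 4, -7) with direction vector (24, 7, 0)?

3√674

Direction vector d = (24, 7, 0).
AP = (-27, -86, -21), and AP × d = (147, -504, 1875).
|AP × d|² = 3791250 and |d|² = 625, so the distance is √(3791250/625) = √6066 = 3√674.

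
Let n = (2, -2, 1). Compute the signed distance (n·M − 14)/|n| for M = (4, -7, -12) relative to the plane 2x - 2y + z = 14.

-4/3

n·M − 14 = -4.
|n| = 3, so the signed distance is -4/3.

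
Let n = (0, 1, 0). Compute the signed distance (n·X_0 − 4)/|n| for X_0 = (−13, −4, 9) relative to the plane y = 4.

n·X_0 − 4 = -8.
|n| = 1, so the signed distance is -8/1 = -8.

-8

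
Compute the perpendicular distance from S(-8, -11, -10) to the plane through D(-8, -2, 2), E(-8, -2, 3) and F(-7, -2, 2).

DE = (0, 0, 1) and DF = (1, 0, 0), so a normal is n = DE × DF = (0, 1, 0).
Then n·(-8, -11, -10) - (-2) = -9.
|n| = √(0 + 1 + 0) = 1, so the distance is |-9|/1 = 9.

9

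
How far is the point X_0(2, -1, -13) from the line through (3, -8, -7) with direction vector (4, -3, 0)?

Direction vector d = (4, -3, 0).
AP = (-1, 7, -6); AP·d = -25, |AP|² = 86, |d|² = 25.
distance² = |AP|² − (AP·d)²/|d|² = 86 − 625/25 = 61, so the distance is √61.

√61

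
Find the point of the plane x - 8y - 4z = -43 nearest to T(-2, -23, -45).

The perpendicular from T has direction n = (1, -8, -4): r = (-2, -23, -45) + t(1, -8, -4).
Substitute into the plane: n·(T + tn) = -43 gives 362 + 81t = -43, so t = -5.
Foot = (-2, -23, -45) + (-5)·(1, -8, -4) = (-7, 17, -25).

(-7, 17, -25)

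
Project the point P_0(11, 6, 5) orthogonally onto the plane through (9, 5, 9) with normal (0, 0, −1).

(11, 6, 9)

The perpendicular from P_0 has direction n = (0, 0, −1): r = (11, 6, 5) + t(0, 0, −1).
Substitute into the plane: n·(P_0 + tn) = -9 gives -5 + 1t = -9, so t = -4.
Foot = (11, 6, 5) + (-4)·(0, 0, −1) = (11, 6, 9).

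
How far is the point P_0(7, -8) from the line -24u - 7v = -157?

d = |(-24)·7 + (-7)·(-8) − (-157)| / √(576 + 49) = |45|/25 = 9/5.

9/5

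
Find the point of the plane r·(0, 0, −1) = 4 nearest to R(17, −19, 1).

The perpendicular from R has direction n = (0, 0, −1): r = (17, −19, 1) + μ(0, 0, −1).
Substitute into the plane: n·(R + μn) = 4 gives -1 + 1μ = 4, so μ = 5.
Foot = (17, −19, 1) + 5·(0, 0, −1) = (17, −19, −4).

(17, -19, -4)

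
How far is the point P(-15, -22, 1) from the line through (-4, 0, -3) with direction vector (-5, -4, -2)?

6√6

Direction vector d = (-5, -4, -2).
AP = (-11, -22, 4); AP·d = 135, |AP|² = 621, |d|² = 45.
distance² = |AP|² − (AP·d)²/|d|² = 621 − 18225/45 = 216, so the distance is 6√6.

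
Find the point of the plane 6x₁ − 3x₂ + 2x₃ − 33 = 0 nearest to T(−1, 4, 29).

(-13/7, 31/7, 201/7)

n = (6, −3, 2), |n|² = 49, and n·T − 33 = 7.
t = 7/49 = 1/7, so the foot is T − t·n = (−1, 4, 29) − (1/7)·(6, −3, 2) = (−13/7, 31/7, 201/7).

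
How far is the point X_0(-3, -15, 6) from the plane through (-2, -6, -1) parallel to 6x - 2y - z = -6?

5/√41

Parallel planes share the normal n = (6, -2, -1); since (-2, -6, -1) lies on the plane, its equation is 6x - 2y - z = 1.
d = |6·(-3) + (-2)·(-15) + (-1)·6 − 1| / √(36 + 4 + 1) = |5| / √41 = 5/√41.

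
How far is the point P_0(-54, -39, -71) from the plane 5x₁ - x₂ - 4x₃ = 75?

d = |5·(-54) + (-1)·(-39) + (-4)·(-71) − 75| / √(25 + 1 + 16) = |-22| / √42 = 22/√42.

22/√42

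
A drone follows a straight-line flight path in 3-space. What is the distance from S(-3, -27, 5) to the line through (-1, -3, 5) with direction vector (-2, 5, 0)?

Direction vector d = (-2, 5, 0).
AP = (-2, -24, 0), and AP × d = (0, 0, -58).
|AP × d|² = 3364 and |d|² = 29, so the distance is √(3364/29) = √116 = 2√29.

2√29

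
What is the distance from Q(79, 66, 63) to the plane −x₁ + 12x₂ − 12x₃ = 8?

Normal vector n = (−1, 12, −12), and n·(79, 66, 63) − 8 = −51.
|n| = √(1 + 144 + 144) = 17, so the distance is |-51|/17 = 3.

3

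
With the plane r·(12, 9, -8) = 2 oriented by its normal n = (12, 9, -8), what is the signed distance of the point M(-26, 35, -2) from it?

1

n·M − 2 = 17.
|n| = 17, so the signed distance is 17/17 = 1.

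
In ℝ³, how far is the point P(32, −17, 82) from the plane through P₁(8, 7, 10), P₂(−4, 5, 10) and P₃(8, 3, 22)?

P₁P₂ = (−12, −2, 0) and P₁P₃ = (0, −4, 12), so a normal is n = P₁P₂ × P₁P₃ = (−24, 144, 48).
Then n·(32, −17, 82) − 1296 = −576.
|n| = √(576 + 20736 + 2304) = 24√41, so the distance is |-576|/(24√41) = 24√41/41.

24/√41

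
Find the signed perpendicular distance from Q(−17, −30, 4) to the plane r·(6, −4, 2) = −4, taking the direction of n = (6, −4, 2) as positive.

n·Q − (-4) = 30.
|n| = 2√14, so the signed distance is 15√14/14.

15√14/14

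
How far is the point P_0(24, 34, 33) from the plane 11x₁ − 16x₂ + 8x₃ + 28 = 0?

n = (11, −16, 8); n·P − (-28) = 12; |n| = 21; distance = 12/21 = 4/7.

4/7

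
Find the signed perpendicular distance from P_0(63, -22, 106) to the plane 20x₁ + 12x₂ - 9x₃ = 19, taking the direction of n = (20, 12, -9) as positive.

n·P_0 − 19 = 23.
|n| = 25, so the signed distance is 23/25.

23/25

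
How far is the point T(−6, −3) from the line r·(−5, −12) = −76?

142/13

The normal to the line is n = (−5, −12) with |n| = 13.
|n·T − (-76)| = |66 − (-76)| = 142, so the distance is 142/13.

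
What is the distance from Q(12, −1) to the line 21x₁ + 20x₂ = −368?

The normal to the line is n = (21, 20) with |n| = 29.
|n·Q − (-368)| = |232 − (-368)| = 600, so the distance is 600/29.

600/29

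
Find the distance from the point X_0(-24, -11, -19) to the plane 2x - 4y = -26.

11√5/5

Normal vector n = (2, -4, 0), and n·(-24, -11, -19) - (-26) = 22.
|n| = √(4 + 16 + 0) = 2√5, so the distance is |22|/(2√5) = 11√5/5.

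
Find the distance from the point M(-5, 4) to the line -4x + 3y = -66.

98/5

The normal to the line is n = (-4, 3) with |n| = 5.
|n·M − (-66)| = |32 − (-66)| = 98, so the distance is 98/5.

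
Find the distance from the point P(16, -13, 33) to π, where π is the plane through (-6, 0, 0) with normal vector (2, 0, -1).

The plane has equation n·(r − (-6, 0, 0)) = 0, i.e. n·r = -12.
Then n·(16, -13, 33) - (-12) = 11.
|n| = √(4 + 0 + 1) = √5, so the distance is |11|/√5 = 11√5/5.

11√5/5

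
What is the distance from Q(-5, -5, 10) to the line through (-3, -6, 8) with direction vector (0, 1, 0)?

Direction vector d = (0, 1, 0).
AP = (-2, 1, 2), and AP × d = (-2, 0, -2).
|AP × d|² = 8 and |d|² = 1, so the distance is √8 = 2√2.

2√2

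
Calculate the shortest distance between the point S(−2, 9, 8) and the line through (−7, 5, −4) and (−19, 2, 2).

A direction vector is d = (−12, −3, 6).
AP = (5, 4, 12); AP·d = 0, |AP|² = 185, |d|² = 189.
distance² = |AP|² − (AP·d)²/|d|² = 185 − 0/189 = 185, so the distance is √185.

√185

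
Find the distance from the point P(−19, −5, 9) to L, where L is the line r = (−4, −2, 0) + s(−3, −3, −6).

3√35

Direction vector d = (−3, −3, −6).
AP = (−15, −3, 9); AP·d = 0, |AP|² = 315, |d|² = 54.
distance² = |AP|² − (AP·d)²/|d|² = 315 − 0/54 = 315, so the distance is 3√35.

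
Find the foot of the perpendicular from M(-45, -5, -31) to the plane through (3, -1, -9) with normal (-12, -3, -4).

(3, 7, -15)

The perpendicular from M has direction n = (-12, -3, -4): r = (-45, -5, -31) + μ(-12, -3, -4).
Substitute into the plane: n·(M + μn) = 3 gives 679 + 169μ = 3, so μ = -4.
Foot = (-45, -5, -31) + (-4)·(-12, -3, -4) = (3, 7, -15).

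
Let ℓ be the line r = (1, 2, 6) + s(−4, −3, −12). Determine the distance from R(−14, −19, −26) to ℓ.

Direction vector d = (−4, −3, −12).
AP = (−15, −21, −32), and AP × d = (156, −52, −39).
|AP × d|² = 28561 and |d|² = 169, so the distance is √(28561/169) = √169 = 13.

13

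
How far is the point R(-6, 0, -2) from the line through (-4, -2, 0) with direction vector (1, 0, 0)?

2√2

Direction vector d = (1, 0, 0).
AP = (-2, 2, -2), and AP × d = (0, -2, -2).
|AP × d|² = 8 and |d|² = 1, so the distance is √8 = 2√2.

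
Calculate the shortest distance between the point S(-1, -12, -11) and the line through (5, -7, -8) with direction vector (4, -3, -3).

√70

Direction vector d = (4, -3, -3).
AP = (-6, -5, -3); AP·d = 0, |AP|² = 70, |d|² = 34.
distance² = |AP|² − (AP·d)²/|d|² = 70 − 0/34 = 70, so the distance is √70.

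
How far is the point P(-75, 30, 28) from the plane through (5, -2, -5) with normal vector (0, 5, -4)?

The plane has equation n·(r − (5, -2, -5)) = 0, i.e. n·r = 10.
n = (0, 5, -4); n·P − 10 = 28; |n| = √41; distance = 28/√41 = 28√41/41.

28√41/41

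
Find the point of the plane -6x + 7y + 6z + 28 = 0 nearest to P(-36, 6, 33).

n = (-6, 7, 6), |n|² = 121, and n·P − (-28) = 484.
t = 484/121 = 4, so the foot is P − t·n = (-36, 6, 33) − 4·(-6, 7, 6) = (-12, -22, 9).

(-12, -22, 9)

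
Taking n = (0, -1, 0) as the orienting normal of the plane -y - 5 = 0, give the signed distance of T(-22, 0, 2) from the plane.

-5

n·T − 5 = -5.
|n| = 1, so the signed distance is -5/1 = -5.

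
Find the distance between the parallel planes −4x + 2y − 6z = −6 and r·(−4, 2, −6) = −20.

Both planes have normal n = (−4, 2, −6), |n| = 2√14. Any point on the first plane is at distance |(-20) − (-6)|/|n| = 14/(2√14) = 7/√14 from the second.

√14/2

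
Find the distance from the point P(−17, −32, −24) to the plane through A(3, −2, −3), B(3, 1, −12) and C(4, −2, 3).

AB = (0, 3, −9) and AC = (1, 0, 6), so a normal is n = AB × AC = (18, −9, −3).
Then n·(−17, −32, −24) − 81 = −27.
|n| = √(324 + 81 + 9) = 3√46, so the distance is |-27|/(3√46) = 9/√46.

9√46/46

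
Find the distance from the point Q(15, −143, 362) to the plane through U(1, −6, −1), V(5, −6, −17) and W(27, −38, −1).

5

UV = (4, 0, −16) and UW = (26, −32, 0), so a normal is n = UV × UW = (−512, −416, −128).
d = |(-512)·15 + (-416)·(-143) + (-128)·362 − 2112| / √(262144 + 173056 + 16384) = |3360| / 672 = 5.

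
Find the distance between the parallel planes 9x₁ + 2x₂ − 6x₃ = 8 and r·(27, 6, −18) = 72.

16/11

Divide the second equation by 3 to match normals: 9x₁ + 2x₂ − 6x₃ = 24.
Both planes have normal n = (9, 2, −6), |n| = 11. Any point on the first plane is at distance |24 − 8|/|n| = 16/11 from the second.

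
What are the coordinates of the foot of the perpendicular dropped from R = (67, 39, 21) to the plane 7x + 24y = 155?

(53, -9, 21)

n = (7, 24, 0), |n|² = 625, and n·R − 155 = 1250.
t = 1250/625 = 2, so the foot is R − t·n = (67, 39, 21) − 2·(7, 24, 0) = (53, -9, 21).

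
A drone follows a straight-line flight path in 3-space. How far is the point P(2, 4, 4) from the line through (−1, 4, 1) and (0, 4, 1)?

A direction vector is d = (1, 0, 0).
AP = (3, 0, 3); AP·d = 3, |AP|² = 18, |d|² = 1.
distance² = |AP|² − (AP·d)²/|d|² = 18 − 9/1 = 9, so the distance is 3.

3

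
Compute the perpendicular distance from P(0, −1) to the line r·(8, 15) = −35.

d = |8·0 + 15·(-1) − (-35)| / √(64 + 225) = |20|/17 = 20/17.

20/17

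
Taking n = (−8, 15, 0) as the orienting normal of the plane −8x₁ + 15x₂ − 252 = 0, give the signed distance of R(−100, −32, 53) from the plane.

n·R − 252 = 68.
|n| = 17, so the signed distance is 68/17 = 4.

4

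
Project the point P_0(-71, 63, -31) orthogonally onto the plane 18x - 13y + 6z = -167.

(1, 11, -7)

n = (18, -13, 6), |n|² = 529, and n·P_0 − (-167) = -2116.
t = -2116/529 = -4, so the foot is P_0 − t·n = (-71, 63, -31) − (-4)·(18, -13, 6) = (1, 11, -7).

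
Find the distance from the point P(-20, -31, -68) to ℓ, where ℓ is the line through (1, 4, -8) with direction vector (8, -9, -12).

√2665

Direction vector d = (8, -9, -12).
AP = (-21, -35, -60), and AP × d = (-120, -732, 469).
|AP × d|² = 770185 and |d|² = 289, so the distance is √(770185/289) = √2665.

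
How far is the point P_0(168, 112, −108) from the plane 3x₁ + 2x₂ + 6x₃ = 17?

n = (3, 2, 6); n·P − 17 = 63; |n| = 7; distance = 63/7 = 9.

9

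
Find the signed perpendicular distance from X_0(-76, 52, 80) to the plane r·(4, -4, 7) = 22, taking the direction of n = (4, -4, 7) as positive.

n·X_0 − 22 = 26.
|n| = 9, so the signed distance is 26/9.

26/9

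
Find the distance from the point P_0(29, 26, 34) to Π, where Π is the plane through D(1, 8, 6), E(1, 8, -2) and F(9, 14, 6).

DE = (0, 0, -8) and DF = (8, 6, 0), so a normal is n = DE × DF = (48, -64, 0).
d = |48·29 + (-64)·26 − (-464)| / √(2304 + 4096 + 0) = |192| / 80 = 12/5.

12/5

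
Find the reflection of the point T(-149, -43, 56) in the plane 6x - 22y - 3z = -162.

(-3451/23, -901/23, 1300/23)

n = (6, -22, -3), |n|² = 529, n·T − (-162) = 46, so t = 46/529 = 2/23.
Foot F = T − (2/23)·n = (-3439/23, -945/23, 1294/23); the reflection is 2F − T = (-3451/23, -901/23, 1300/23).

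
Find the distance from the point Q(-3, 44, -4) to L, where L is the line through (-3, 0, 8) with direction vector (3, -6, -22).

Direction vector d = (3, -6, -22).
AP = (0, 44, -12), and AP × d = (-1040, -36, -132).
|AP × d|² = 1100320 and |d|² = 529, so the distance is √(1100320/529) = √2080 = 4√130.

4√130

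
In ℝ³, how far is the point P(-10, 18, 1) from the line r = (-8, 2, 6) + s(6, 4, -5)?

4√13

Direction vector d = (6, 4, -5).
AP = (-2, 16, -5); AP·d = 77, |AP|² = 285, |d|² = 77.
distance² = |AP|² − (AP·d)²/|d|² = 285 − 5929/77 = 208, so the distance is 4√13.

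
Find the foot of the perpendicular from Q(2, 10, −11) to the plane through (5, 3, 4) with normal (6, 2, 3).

n = (6, 2, 3), |n|² = 49, and n·Q − 48 = -49.
t = -49/49 = -1, so the foot is Q − t·n = (2, 10, −11) − (-1)·(6, 2, 3) = (8, 12, −8).

(8, 12, -8)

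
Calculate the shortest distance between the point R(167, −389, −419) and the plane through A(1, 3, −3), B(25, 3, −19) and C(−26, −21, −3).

AB = (24, 0, −16) and AC = (−27, −24, 0), so a normal is n = AB × AC = (−384, 432, −576).
Then n·(167, −389, −419) − 2640 = 6528.
|n| = √(147456 + 186624 + 331776) = 816, so the distance is |6528|/816 = 8.

8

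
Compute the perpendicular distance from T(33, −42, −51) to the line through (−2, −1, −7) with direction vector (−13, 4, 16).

Direction vector d = (−13, 4, 16).
AP = (35, −41, −44), and AP × d = (−480, 12, −393).
|AP × d|² = 384993 and |d|² = 441, so the distance is √(384993/441) = √873 = 3√97.

3√97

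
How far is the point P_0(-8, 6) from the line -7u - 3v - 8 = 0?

30/√58

The normal to the line is n = (-7, -3) with |n| = √58.
|n·P_0 − 8| = |38 − 8| = 30, so the distance is 30/√58 = 15√58/29.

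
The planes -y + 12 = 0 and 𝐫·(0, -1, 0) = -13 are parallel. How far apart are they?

1

Both planes have normal n = (0, -1, 0), |n| = 1. Any point on the first plane is at distance |(-13) − (-12)|/|n| = 1/1 = 1 from the second.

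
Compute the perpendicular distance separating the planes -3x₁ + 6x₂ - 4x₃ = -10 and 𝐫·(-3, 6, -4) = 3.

13√61/61

With common normal n = (-3, 6, -4) (|n| = √61), the distance is |(-10) − 3|/|n| = 13/√61.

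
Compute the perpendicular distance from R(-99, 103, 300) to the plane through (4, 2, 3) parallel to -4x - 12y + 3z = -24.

Parallel planes share the normal n = (-4, -12, 3); since (4, 2, 3) lies on the plane, its equation is -4x - 12y + 3z = -31.
Then n·(-99, 103, 300) - (-31) = 91.
|n| = √(16 + 144 + 9) = 13, so the distance is |91|/13 = 7.

7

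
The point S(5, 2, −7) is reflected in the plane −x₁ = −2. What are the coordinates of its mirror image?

With n = (−1, 0, 0), the signed offset is (n·S − (-2))/|n|² = -3/1 = -3.
S' = S − 2t·n = (5, 2, −7) − (-6)·(−1, 0, 0) = (−1, 2, −7).

(-1, 2, -7)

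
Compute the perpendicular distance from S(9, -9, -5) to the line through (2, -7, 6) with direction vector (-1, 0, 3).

√14

Direction vector d = (-1, 0, 3).
AP = (7, -2, -11); AP·d = -40, |AP|² = 174, |d|² = 10.
distance² = |AP|² − (AP·d)²/|d|² = 174 − 1600/10 = 14, so the distance is √14.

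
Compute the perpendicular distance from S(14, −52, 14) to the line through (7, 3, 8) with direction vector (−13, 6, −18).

Direction vector d = (−13, 6, −18).
AP = (7, −55, 6); AP·d = -529, |AP|² = 3110, |d|² = 529.
distance² = |AP|² − (AP·d)²/|d|² = 3110 − 279841/529 = 2581, so the distance is √2581.

√2581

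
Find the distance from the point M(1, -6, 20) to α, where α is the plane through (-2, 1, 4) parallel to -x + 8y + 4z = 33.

5/9

Parallel planes share the normal n = (-1, 8, 4); since (-2, 1, 4) lies on the plane, its equation is -x + 8y + 4z = 26.
Then n·(1, -6, 20) - 26 = 5.
|n| = √(1 + 64 + 16) = 9, so the distance is |5|/9 = 5/9.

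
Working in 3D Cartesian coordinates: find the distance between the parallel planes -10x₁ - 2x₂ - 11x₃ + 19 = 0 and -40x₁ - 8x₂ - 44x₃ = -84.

2/15

Divide the second equation by 4 to match normals: -10x₁ - 2x₂ - 11x₃ = -21.
Both planes have normal n = (-10, -2, -11), |n| = 15. Any point on the first plane is at distance |(-21) − (-19)|/|n| = 2/15 from the second.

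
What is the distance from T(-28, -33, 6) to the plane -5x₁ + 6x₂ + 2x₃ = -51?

Normal vector n = (-5, 6, 2), and n·(-28, -33, 6) - (-51) = 5.
|n| = √(25 + 36 + 4) = √65, so the distance is |5|/√65 = √65/13.

5/√65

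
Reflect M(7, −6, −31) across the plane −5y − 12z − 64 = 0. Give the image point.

With n = (0, −5, −12), the signed offset is (n·M − 64)/|n|² = 338/169 = 2.
M' = M − 2t·n = (7, −6, −31) − 4·(0, −5, −12) = (7, 14, 17).

(7, 14, 17)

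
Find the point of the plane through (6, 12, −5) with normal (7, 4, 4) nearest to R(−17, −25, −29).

n = (7, 4, 4), |n|² = 81, and n·R − 70 = -405.
t = -405/81 = -5, so the foot is R − t·n = (−17, −25, −29) − (-5)·(7, 4, 4) = (18, −5, −9).

(18, -5, -9)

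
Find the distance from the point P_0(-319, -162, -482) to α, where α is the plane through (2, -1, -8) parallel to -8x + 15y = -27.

Parallel planes share the normal n = (-8, 15, 0); since (2, -1, -8) lies on the plane, its equation is -8x + 15y = -31.
n = (-8, 15, 0); n·P − (-31) = 153; |n| = 17; distance = 153/17 = 9.

9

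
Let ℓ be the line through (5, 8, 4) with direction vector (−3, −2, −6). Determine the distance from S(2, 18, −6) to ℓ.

Direction vector d = (−3, −2, −6).
AP = (−3, 10, −10), and AP × d = (−80, 12, 36).
|AP × d|² = 7840 and |d|² = 49, so the distance is √(7840/49) = √160 = 4√10.

4√10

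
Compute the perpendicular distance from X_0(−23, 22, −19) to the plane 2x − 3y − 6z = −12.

2

Normal vector n = (2, −3, −6), and n·(−23, 22, −19) − (−12) = 14.
|n| = √(4 + 9 + 36) = 7, so the distance is |14|/7 = 2.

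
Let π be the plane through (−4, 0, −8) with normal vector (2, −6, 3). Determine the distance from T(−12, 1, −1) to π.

1/7

The plane has equation n·(r − (−4, 0, −8)) = 0, i.e. n·r = -32.
n = (2, −6, 3); n·P − (-32) = -1; |n| = 7; distance = 1/7.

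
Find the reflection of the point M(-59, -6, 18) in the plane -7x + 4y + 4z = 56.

(11, -46, -22)

n = (-7, 4, 4), |n|² = 81, n·M − 56 = 405, so t = 405/81 = 5.
Foot F = M − 5·n = (-24, -26, -2); the reflection is 2F − M = (11, -46, -22).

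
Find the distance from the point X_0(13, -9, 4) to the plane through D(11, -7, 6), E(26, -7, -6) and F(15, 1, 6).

2/(3√5)

DE = (15, 0, -12) and DF = (4, 8, 0), so a normal is n = DE × DF = (96, -48, 120).
n = (96, -48, 120); n·P − 2112 = 48; |n| = 72√5; distance = 48/(72√5) = 2/(3√5).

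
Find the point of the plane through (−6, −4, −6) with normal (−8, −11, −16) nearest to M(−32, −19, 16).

(-664/21, -388/21, 352/21)

n = (−8, −11, −16), |n|² = 441, and n·M − 188 = 21.
t = 21/441 = 1/21, so the foot is M − t·n = (−32, −19, 16) − (1/21)·(−8, −11, −16) = (−664/21, −388/21, 352/21).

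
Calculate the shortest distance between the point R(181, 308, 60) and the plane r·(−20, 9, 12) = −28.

Normal vector n = (−20, 9, 12), and n·(181, 308, 60) − (−28) = −100.
|n| = √(400 + 81 + 144) = 25, so the distance is |-100|/25 = 4.

4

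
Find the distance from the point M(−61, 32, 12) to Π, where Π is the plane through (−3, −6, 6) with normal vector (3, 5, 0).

The plane has equation n·(r − (−3, −6, 6)) = 0, i.e. n·r = -39.
Then n·(−61, 32, 12) − (−39) = 16.
|n| = √(9 + 25 + 0) = √34, so the distance is |16|/√34 = 16/√34.

16/√34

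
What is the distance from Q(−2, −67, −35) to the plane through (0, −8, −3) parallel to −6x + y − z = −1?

15/√38

Parallel planes share the normal n = (−6, 1, −1); since (0, −8, −3) lies on the plane, its equation is −6x + y − z = -5.
Then n·(−2, −67, −35) − (−5) = −15.
|n| = √(36 + 1 + 1) = √38, so the distance is |-15|/√38 = 15√38/38.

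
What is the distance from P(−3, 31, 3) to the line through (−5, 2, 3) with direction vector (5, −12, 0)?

13

Direction vector d = (5, −12, 0).
AP = (2, 29, 0); AP·d = -338, |AP|² = 845, |d|² = 169.
distance² = |AP|² − (AP·d)²/|d|² = 845 − 114244/169 = 169, so the distance is 13.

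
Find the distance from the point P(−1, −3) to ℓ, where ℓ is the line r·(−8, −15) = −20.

73/17

d = |(-8)·(-1) + (-15)·(-3) − (-20)| / √(64 + 225) = |73|/17 = 73/17.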